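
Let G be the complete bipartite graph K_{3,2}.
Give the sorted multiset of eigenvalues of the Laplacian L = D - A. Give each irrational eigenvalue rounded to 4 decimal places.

[0, 2, 2, 3, 5]

The graph has 5 vertices and degree multiset [3, 3, 2, 2, 2]; D is the diagonal matrix of degrees and L = D - A. Since every row of L sums to 0, the all-ones vector is in the kernel and 0 is an eigenvalue. By the matrix-tree theorem the graph has (1/5) * product of the nonzero eigenvalues = 12 spanning trees.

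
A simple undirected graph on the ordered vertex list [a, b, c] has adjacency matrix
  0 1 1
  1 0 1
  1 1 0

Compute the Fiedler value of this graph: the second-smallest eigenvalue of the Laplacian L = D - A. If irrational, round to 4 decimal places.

With the vertex order [a, b, c], the degrees are [2, 2, 2], giving D = diag(2, 2, 2) and L = D - A. Computing the eigenvalues of L and sorting gives [0, 3, 3]. The Fiedler value lambda_2 = 3 is strictly positive, so the graph is connected. The largest eigenvalue, 3, is at most the vertex count 3.

3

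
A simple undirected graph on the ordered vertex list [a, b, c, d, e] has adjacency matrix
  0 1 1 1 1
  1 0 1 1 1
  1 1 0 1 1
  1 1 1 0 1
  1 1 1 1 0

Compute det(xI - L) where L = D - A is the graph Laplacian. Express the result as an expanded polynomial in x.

x^5 - 20x^4 + 150x^3 - 500x^2 + 625x

Reading degrees in the order [a, b, c, d, e] gives [4, 4, 4, 4, 4]; set D = diag(4, 4, 4, 4, 4) and form L = D - A. The eigenvalues of L are [0, 5, 5, 5, 5]; the characteristic polynomial is the product of (x - lambda_i), which multiplies out to x^5 - 20x^4 + 150x^3 - 500x^2 + 625x. The coefficient of x^4 equals -trace(L) = -20, matching the sum of degrees. The largest eigenvalue, 5, is at most the vertex count 5.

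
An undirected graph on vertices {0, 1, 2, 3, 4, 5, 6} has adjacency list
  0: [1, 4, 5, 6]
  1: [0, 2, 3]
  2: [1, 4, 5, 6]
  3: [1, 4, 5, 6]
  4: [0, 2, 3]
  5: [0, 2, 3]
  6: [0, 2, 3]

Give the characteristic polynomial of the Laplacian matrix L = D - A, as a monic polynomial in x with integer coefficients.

x^7 - 24x^6 + 234x^5 - 1192x^4 + 3357x^3 - 4968x^2 + 3024x

Reading degrees in the order [0, 1, 2, 3, 4, 5, 6] gives [4, 3, 4, 4, 3, 3, 3]; set D = diag(4, 3, 4, 4, 3, 3, 3) and form L = D - A. The eigenvalues of L are [0, 3, 3, 3, 4, 4, 7]; the characteristic polynomial is the product of (x - lambda_i), which multiplies out to x^7 - 24x^6 + 234x^5 - 1192x^4 + 3357x^3 - 4968x^2 + 3024x. The coefficient of x^6 equals -trace(L) = -24, matching the sum of degrees. There is one zero in the spectrum, matching the 1 component. The largest eigenvalue, 7, is at most the vertex count 7.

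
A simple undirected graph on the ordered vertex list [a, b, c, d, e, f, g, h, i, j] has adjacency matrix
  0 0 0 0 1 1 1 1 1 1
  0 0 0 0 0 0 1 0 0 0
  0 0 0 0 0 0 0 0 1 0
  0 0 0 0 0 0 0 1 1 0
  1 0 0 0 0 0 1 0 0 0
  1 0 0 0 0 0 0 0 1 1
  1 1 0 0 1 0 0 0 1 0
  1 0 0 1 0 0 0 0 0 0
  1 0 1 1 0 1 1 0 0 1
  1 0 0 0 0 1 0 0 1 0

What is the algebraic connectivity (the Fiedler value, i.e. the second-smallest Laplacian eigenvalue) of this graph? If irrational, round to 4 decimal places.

Each diagonal entry of L is the vertex degree and each off-diagonal entry is -1 where an edge is present, 0 otherwise; in the order [a, b, c, d, e, f, g, h, i, j] the diagonal is [6, 1, 1, 2, 2, 3, 4, 2, 6, 3]. Computing the eigenvalues of L and sorting gives [0, 0.6885, 0.9325, 1.2861, 1.7491, 2.7927, 4, 4.3096, 6.8362, 7.4052]. The Fiedler value lambda_2 = 0.6885 is strictly positive, so the graph is connected. The largest eigenvalue, 7.4052, is at most the vertex count 10.

0.6885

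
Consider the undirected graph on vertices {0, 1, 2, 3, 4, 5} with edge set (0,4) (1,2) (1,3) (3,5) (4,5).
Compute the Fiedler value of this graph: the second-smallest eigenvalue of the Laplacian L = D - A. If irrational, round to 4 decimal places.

0.2679

With the vertex order [0, 1, 2, 3, 4, 5], the degrees are [1, 2, 1, 2, 2, 2], giving D = diag(1, 2, 1, 2, 2, 2) and L = D - A. The sorted Laplacian eigenvalues are [0, 0.2679, 1, 2, 3, 3.7321]; the algebraic connectivity is the second entry, 0.2679. The eigenvalues sum to 10, which equals trace(L) = 2|E|.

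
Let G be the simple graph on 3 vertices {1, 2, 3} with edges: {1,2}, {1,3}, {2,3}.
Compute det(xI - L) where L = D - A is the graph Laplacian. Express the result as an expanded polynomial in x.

With the vertex order [1, 2, 3], the degrees are [2, 2, 2], giving D = diag(2, 2, 2) and L = D - A. The eigenvalues of L are [0, 3, 3]; the characteristic polynomial is the product of (x - lambda_i), which multiplies out to x^3 - 6x^2 + 9x. Since p(0) = det(-L) = 0, x divides p(x). The largest eigenvalue, 3, is at most the vertex count 3.

x^3 - 6x^2 + 9x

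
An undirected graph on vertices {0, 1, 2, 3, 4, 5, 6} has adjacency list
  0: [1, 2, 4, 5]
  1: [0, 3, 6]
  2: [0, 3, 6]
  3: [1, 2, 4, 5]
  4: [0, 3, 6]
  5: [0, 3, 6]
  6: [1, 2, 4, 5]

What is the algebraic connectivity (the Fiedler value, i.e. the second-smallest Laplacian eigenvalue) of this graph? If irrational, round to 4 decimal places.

With the vertex order [0, 1, 2, 3, 4, 5, 6], the degrees are [4, 3, 3, 4, 3, 3, 4], giving D = diag(4, 3, 3, 4, 3, 3, 4) and L = D - A. The smallest Laplacian eigenvalue is always 0. The next one, lambda_2 = 3, measures how hard the graph is to disconnect: larger values mean better connectivity. The largest eigenvalue, 7, is at most the vertex count 7.

3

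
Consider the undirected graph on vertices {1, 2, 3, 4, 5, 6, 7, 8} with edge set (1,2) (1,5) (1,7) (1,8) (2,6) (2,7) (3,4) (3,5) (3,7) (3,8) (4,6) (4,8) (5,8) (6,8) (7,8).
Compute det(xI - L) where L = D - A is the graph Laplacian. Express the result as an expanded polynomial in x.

x^8 - 30x^7 + 375x^6 - 2528x^5 + 9909x^4 - 22542x^3 + 27515x^2 - 13896x

Each diagonal entry of L is the vertex degree and each off-diagonal entry is -1 where an edge is present, 0 otherwise; in the order [1, 2, 3, 4, 5, 6, 7, 8] the diagonal is [4, 3, 4, 3, 3, 3, 4, 6]. Computing det(xI - L) by cofactor expansion (or equivalently via sum-over-permutations) gives x^8 - 30x^7 + 375x^6 - 2528x^5 + 9909x^4 - 22542x^3 + 27515x^2 - 13896x. The coefficient of x^7 equals -trace(L) = -30, matching the sum of degrees. The eigenvalues sum to 30, which equals trace(L) = 2|E|. The largest eigenvalue, 7.1774, is at most the vertex count 8.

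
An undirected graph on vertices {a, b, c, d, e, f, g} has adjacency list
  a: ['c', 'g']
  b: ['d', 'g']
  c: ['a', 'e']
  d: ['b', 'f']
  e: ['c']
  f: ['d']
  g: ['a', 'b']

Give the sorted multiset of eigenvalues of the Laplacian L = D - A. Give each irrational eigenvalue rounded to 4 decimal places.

[0, 0.1981, 0.7530, 1.5550, 2.4450, 3.2470, 3.8019]

With the vertex order [a, b, c, d, e, f, g], the degrees are [2, 2, 2, 2, 1, 1, 2], giving D = diag(2, 2, 2, 2, 1, 1, 2) and L = D - A. The multiplicity of 0 as a Laplacian eigenvalue equals the number of connected components. The single zero eigenvalue shows the graph is connected. The largest eigenvalue, 3.8019, is at most the vertex count 7. There is one zero in the spectrum, matching the 1 component.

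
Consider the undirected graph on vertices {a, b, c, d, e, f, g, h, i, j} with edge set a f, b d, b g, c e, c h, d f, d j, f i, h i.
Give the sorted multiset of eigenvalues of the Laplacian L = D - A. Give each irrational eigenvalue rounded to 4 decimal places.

Reading degrees in the order [a, b, c, d, e, f, g, h, i, j] gives [1, 2, 2, 3, 1, 3, 1, 2, 2, 1]; set D = diag(1, 2, 2, 3, 1, 3, 1, 2, 2, 1) and form L = D - A. L is symmetric positive semidefinite, so every eigenvalue is real and nonnegative.

[0, 0.1398, 0.4249, 0.6932, 1, 2, 2.2574, 3.1456, 3.6414, 4.6978]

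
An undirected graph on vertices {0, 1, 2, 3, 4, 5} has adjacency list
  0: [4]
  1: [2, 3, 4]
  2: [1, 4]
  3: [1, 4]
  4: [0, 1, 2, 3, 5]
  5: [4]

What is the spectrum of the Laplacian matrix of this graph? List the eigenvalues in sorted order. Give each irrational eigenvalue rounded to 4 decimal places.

Each diagonal entry of L is the vertex degree and each off-diagonal entry is -1 where an edge is present, 0 otherwise; in the order [0, 1, 2, 3, 4, 5] the diagonal is [1, 3, 2, 2, 5, 1]. The multiplicity of 0 as a Laplacian eigenvalue equals the number of connected components.

[0, 1, 1, 2, 4, 6]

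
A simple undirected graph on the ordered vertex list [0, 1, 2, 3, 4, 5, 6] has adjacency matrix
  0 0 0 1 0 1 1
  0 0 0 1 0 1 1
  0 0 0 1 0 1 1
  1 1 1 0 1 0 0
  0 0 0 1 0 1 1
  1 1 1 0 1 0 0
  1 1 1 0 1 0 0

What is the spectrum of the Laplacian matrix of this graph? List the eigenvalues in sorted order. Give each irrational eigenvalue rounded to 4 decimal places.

[0, 3, 3, 3, 4, 4, 7]

Each diagonal entry of L is the vertex degree and each off-diagonal entry is -1 where an edge is present, 0 otherwise; in the order [0, 1, 2, 3, 4, 5, 6] the diagonal is [3, 3, 3, 4, 3, 4, 4]. Since every row of L sums to 0, the all-ones vector is in the kernel and 0 is an eigenvalue. By the matrix-tree theorem the graph has (1/7) * product of the nonzero eigenvalues = 432 spanning trees.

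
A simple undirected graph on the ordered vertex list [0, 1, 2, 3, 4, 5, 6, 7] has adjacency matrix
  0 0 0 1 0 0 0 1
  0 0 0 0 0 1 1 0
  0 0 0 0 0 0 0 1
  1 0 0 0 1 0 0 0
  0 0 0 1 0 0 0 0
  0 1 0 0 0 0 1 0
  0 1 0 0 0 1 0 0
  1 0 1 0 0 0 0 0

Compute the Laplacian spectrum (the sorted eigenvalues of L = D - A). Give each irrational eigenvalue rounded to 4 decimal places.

[0, 0, 0.3820, 1.3820, 2.6180, 3, 3, 3.6180]

With the vertex order [0, 1, 2, 3, 4, 5, 6, 7], the degrees are [2, 2, 1, 2, 1, 2, 2, 2], giving D = diag(2, 2, 1, 2, 1, 2, 2, 2) and L = D - A. The multiplicity of 0 as a Laplacian eigenvalue equals the number of connected components. The 2 zero eigenvalues correspond to the 2 connected components. The eigenvalues sum to 14, which equals trace(L) = 2|E|.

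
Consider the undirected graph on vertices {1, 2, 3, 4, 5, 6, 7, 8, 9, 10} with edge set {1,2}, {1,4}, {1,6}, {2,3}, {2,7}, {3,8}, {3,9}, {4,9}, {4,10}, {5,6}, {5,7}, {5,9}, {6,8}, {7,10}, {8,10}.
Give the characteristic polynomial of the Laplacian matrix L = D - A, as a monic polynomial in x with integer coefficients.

Reading degrees in the order [1, 2, 3, 4, 5, 6, 7, 8, 9, 10] gives [3, 3, 3, 3, 3, 3, 3, 3, 3, 3]; set D = diag(3, 3, 3, 3, 3, 3, 3, 3, 3, 3) and form L = D - A. L has integer entries, so p(x) = det(xI - L) has integer coefficients. Expanding the determinant yields x^10 - 30x^9 + 390x^8 - 2880x^7 + 13305x^6 - 39882x^5 + 77640x^4 - 94800x^3 + 66000x^2 - 20000x. The coefficient of x^9 equals -trace(L) = -30, matching the sum of degrees. The eigenvalues sum to 30, which equals trace(L) = 2|E|. By the matrix-tree theorem the graph has (1/10) * product of the nonzero eigenvalues = 2000 spanning trees.

x^10 - 30x^9 + 390x^8 - 2880x^7 + 13305x^6 - 39882x^5 + 77640x^4 - 94800x^3 + 66000x^2 - 20000x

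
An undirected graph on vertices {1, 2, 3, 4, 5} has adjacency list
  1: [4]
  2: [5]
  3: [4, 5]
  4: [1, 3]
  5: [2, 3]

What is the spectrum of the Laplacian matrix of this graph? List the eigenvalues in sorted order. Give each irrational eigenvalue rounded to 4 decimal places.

With the vertex order [1, 2, 3, 4, 5], the degrees are [1, 1, 2, 2, 2], giving D = diag(1, 1, 2, 2, 2) and L = D - A. Since every row of L sums to 0, the all-ones vector is in the kernel and 0 is an eigenvalue.

[0, 0.3820, 1.3820, 2.6180, 3.6180]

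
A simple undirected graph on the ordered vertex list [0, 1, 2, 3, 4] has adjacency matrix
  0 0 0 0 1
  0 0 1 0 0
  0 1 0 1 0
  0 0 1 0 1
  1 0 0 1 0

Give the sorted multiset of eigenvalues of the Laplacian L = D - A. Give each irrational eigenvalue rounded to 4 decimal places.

[0, 0.3820, 1.3820, 2.6180, 3.6180]

With the vertex order [0, 1, 2, 3, 4], the degrees are [1, 1, 2, 2, 2], giving D = diag(1, 1, 2, 2, 2) and L = D - A. Diagonalising L (or applying a numerical eigensolver to the 5x5 matrix) gives the spectrum above. The single zero eigenvalue shows the graph is connected. The eigenvalues sum to 8, which equals trace(L) = 2|E|.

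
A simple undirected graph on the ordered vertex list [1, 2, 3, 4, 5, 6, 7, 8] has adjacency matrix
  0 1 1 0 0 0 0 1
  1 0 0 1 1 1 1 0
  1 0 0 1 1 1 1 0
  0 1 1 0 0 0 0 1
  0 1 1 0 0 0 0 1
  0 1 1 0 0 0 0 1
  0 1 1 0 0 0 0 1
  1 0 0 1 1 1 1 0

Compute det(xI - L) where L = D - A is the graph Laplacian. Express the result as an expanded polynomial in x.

x^8 - 30x^7 + 375x^6 - 2540x^5 + 10095x^4 - 23598x^3 + 30105x^2 - 16200x

With the vertex order [1, 2, 3, 4, 5, 6, 7, 8], the degrees are [3, 5, 5, 3, 3, 3, 3, 5], giving D = diag(3, 5, 5, 3, 3, 3, 3, 5) and L = D - A. The eigenvalues of L are [0, 3, 3, 3, 3, 5, 5, 8]; the characteristic polynomial is the product of (x - lambda_i), which multiplies out to x^8 - 30x^7 + 375x^6 - 2540x^5 + 10095x^4 - 23598x^3 + 30105x^2 - 16200x. The constant term is 0 because L is singular (the all-ones vector lies in its kernel).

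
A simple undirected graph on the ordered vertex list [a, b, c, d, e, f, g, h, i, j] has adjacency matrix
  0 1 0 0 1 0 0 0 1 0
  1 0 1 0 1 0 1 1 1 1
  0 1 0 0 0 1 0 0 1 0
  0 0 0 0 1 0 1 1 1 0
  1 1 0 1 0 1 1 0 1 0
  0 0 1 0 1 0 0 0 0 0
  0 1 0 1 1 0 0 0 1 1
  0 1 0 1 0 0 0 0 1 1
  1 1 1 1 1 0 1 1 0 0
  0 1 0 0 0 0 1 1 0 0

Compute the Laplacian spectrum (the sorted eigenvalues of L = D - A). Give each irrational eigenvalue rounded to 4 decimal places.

[0, 1.4379, 2.5146, 3.1963, 3.3289, 4.2752, 5.7826, 6.9814, 8.1746, 8.3085]

Each diagonal entry of L is the vertex degree and each off-diagonal entry is -1 where an edge is present, 0 otherwise; in the order [a, b, c, d, e, f, g, h, i, j] the diagonal is [3, 7, 3, 4, 6, 2, 5, 4, 7, 3]. L is symmetric positive semidefinite, so every eigenvalue is real and nonnegative. The single zero eigenvalue shows the graph is connected. There is one zero in the spectrum, matching the 1 component.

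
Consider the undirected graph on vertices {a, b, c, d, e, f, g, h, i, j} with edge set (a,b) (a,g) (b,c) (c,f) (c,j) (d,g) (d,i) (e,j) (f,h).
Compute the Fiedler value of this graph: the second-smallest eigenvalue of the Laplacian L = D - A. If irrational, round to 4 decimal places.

0.1277

Each diagonal entry of L is the vertex degree and each off-diagonal entry is -1 where an edge is present, 0 otherwise; in the order [a, b, c, d, e, f, g, h, i, j] the diagonal is [2, 2, 3, 2, 1, 2, 2, 1, 1, 2]. The smallest Laplacian eigenvalue is always 0. The next one, lambda_2 = 0.1277, measures how hard the graph is to disconnect: larger values mean better connectivity.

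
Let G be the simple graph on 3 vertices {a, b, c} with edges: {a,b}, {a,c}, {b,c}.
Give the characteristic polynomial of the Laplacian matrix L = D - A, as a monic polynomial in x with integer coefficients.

With the vertex order [a, b, c], the degrees are [2, 2, 2], giving D = diag(2, 2, 2) and L = D - A. L has integer entries, so p(x) = det(xI - L) has integer coefficients. Expanding the determinant yields x^3 - 6x^2 + 9x. The coefficient of x^2 equals -trace(L) = -6, matching the sum of degrees. The largest eigenvalue, 3, is at most the vertex count 3. There is one zero in the spectrum, matching the 1 component.

x^3 - 6x^2 + 9x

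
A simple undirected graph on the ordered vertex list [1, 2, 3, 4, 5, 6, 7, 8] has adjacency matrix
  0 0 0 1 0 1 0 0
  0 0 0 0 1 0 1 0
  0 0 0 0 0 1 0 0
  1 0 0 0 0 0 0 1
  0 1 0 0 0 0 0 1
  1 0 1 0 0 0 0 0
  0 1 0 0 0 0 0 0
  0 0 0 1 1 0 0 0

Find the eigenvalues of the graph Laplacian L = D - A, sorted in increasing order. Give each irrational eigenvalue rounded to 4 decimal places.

[0, 0.1522, 0.5858, 1.2346, 2, 2.7654, 3.4142, 3.8478]

Each diagonal entry of L is the vertex degree and each off-diagonal entry is -1 where an edge is present, 0 otherwise; in the order [1, 2, 3, 4, 5, 6, 7, 8] the diagonal is [2, 2, 1, 2, 2, 2, 1, 2]. The multiplicity of 0 as a Laplacian eigenvalue equals the number of connected components. The largest eigenvalue, 3.8478, is at most the vertex count 8. The eigenvalues sum to 14, which equals trace(L) = 2|E|.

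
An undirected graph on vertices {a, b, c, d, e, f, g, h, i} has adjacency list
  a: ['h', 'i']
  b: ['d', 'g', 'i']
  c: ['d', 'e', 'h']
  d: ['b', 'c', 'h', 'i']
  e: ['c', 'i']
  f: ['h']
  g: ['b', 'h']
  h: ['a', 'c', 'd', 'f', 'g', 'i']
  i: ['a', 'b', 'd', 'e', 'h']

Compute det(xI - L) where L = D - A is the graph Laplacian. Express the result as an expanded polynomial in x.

x^9 - 28x^8 + 324x^7 - 2016x^6 + 7355x^5 - 16076x^4 + 20525x^3 - 13982x^2 + 3888x

Reading degrees in the order [a, b, c, d, e, f, g, h, i] gives [2, 3, 3, 4, 2, 1, 2, 6, 5]; set D = diag(2, 3, 3, 4, 2, 1, 2, 6, 5) and form L = D - A. Computing det(xI - L) by cofactor expansion (or equivalently via sum-over-permutations) gives x^9 - 28x^8 + 324x^7 - 2016x^6 + 7355x^5 - 16076x^4 + 20525x^3 - 13982x^2 + 3888x. Since p(0) = det(-L) = 0, x divides p(x). The largest eigenvalue, 7.3225, is at most the vertex count 9.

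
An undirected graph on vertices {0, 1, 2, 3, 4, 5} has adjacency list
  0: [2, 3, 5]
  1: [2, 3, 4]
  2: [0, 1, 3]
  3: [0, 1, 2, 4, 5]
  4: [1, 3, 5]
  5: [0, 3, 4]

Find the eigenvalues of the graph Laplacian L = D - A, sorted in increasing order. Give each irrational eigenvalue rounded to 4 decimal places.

[0, 2.3820, 2.3820, 4.6180, 4.6180, 6]

With the vertex order [0, 1, 2, 3, 4, 5], the degrees are [3, 3, 3, 5, 3, 3], giving D = diag(3, 3, 3, 5, 3, 3) and L = D - A. L is symmetric positive semidefinite, so every eigenvalue is real and nonnegative. There is one zero in the spectrum, matching the 1 component.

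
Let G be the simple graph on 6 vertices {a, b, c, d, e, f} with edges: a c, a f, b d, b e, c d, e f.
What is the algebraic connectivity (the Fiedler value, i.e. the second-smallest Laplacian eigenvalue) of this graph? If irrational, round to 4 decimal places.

1

With the vertex order [a, b, c, d, e, f], the degrees are [2, 2, 2, 2, 2, 2], giving D = diag(2, 2, 2, 2, 2, 2) and L = D - A. Computing the eigenvalues of L and sorting gives [0, 1, 1, 3, 3, 4]. The Fiedler value lambda_2 = 1 is strictly positive, so the graph is connected. The largest eigenvalue, 4, is at most the vertex count 6. The eigenvalues sum to 12, which equals trace(L) = 2|E|.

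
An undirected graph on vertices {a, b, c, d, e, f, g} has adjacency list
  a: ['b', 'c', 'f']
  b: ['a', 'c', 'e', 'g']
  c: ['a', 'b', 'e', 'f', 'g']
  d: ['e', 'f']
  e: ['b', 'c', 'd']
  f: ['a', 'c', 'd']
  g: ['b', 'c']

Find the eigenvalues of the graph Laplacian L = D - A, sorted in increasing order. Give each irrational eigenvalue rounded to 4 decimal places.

[0, 1.3530, 2.1875, 2.8262, 4.1920, 5.2891, 6.1522]

With the vertex order [a, b, c, d, e, f, g], the degrees are [3, 4, 5, 2, 3, 3, 2], giving D = diag(3, 4, 5, 2, 3, 3, 2) and L = D - A. Since every row of L sums to 0, the all-ones vector is in the kernel and 0 is an eigenvalue. By the matrix-tree theorem the graph has (1/7) * product of the nonzero eigenvalues = 163 spanning trees.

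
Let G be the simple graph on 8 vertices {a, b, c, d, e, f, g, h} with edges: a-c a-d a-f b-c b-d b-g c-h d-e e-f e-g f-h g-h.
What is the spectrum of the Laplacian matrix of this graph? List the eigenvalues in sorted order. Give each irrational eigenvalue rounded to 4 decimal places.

With the vertex order [a, b, c, d, e, f, g, h], the degrees are [3, 3, 3, 3, 3, 3, 3, 3], giving D = diag(3, 3, 3, 3, 3, 3, 3, 3) and L = D - A. L is symmetric positive semidefinite, so every eigenvalue is real and nonnegative. By the matrix-tree theorem the graph has (1/8) * product of the nonzero eigenvalues = 384 spanning trees.

[0, 2, 2, 2, 4, 4, 4, 6]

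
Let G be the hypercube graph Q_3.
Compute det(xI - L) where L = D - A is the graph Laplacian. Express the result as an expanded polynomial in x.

The graph has 8 vertices and degree multiset [3, 3, 3, 3, 3, 3, 3, 3]; D is the diagonal matrix of degrees and L = D - A. Computing det(xI - L) by cofactor expansion (or equivalently via sum-over-permutations) gives x^8 - 24x^7 + 240x^6 - 1296x^5 + 4080x^4 - 7488x^3 + 7424x^2 - 3072x. The coefficient of x^7 equals -trace(L) = -24, matching the sum of degrees. There is one zero in the spectrum, matching the 1 component. The eigenvalues sum to 24, which equals trace(L) = 2|E|.

x^8 - 24x^7 + 240x^6 - 1296x^5 + 4080x^4 - 7488x^3 + 7424x^2 - 3072x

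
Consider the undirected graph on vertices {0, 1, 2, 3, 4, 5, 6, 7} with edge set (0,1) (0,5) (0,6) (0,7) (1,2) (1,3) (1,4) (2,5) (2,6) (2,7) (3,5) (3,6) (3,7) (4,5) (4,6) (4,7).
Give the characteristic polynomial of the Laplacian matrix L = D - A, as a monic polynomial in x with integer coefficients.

x^8 - 32x^7 + 432x^6 - 3200x^5 + 14080x^4 - 36864x^3 + 53248x^2 - 32768x

Reading degrees in the order [0, 1, 2, 3, 4, 5, 6, 7] gives [4, 4, 4, 4, 4, 4, 4, 4]; set D = diag(4, 4, 4, 4, 4, 4, 4, 4) and form L = D - A. Computing det(xI - L) by cofactor expansion (or equivalently via sum-over-permutations) gives x^8 - 32x^7 + 432x^6 - 3200x^5 + 14080x^4 - 36864x^3 + 53248x^2 - 32768x. The coefficient of x^7 equals -trace(L) = -32, matching the sum of degrees. There is one zero in the spectrum, matching the 1 component.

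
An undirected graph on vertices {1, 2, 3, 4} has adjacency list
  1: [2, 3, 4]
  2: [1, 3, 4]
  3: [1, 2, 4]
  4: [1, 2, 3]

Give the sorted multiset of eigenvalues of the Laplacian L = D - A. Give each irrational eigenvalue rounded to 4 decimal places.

[0, 4, 4, 4]

With the vertex order [1, 2, 3, 4], the degrees are [3, 3, 3, 3], giving D = diag(3, 3, 3, 3) and L = D - A. L is symmetric positive semidefinite, so every eigenvalue is real and nonnegative. The single zero eigenvalue shows the graph is connected. There is one zero in the spectrum, matching the 1 component.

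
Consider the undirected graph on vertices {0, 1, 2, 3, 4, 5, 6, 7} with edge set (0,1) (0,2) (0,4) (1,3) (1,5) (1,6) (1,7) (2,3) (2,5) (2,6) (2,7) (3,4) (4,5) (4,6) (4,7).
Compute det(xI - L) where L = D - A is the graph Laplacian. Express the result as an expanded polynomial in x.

x^8 - 30x^7 + 375x^6 - 2540x^5 + 10095x^4 - 23598x^3 + 30105x^2 - 16200x

Reading degrees in the order [0, 1, 2, 3, 4, 5, 6, 7] gives [3, 5, 5, 3, 5, 3, 3, 3]; set D = diag(3, 5, 5, 3, 5, 3, 3, 3) and form L = D - A. The eigenvalues of L are [0, 3, 3, 3, 3, 5, 5, 8]; the characteristic polynomial is the product of (x - lambda_i), which multiplies out to x^8 - 30x^7 + 375x^6 - 2540x^5 + 10095x^4 - 23598x^3 + 30105x^2 - 16200x. Since p(0) = det(-L) = 0, x divides p(x). By the matrix-tree theorem the graph has (1/8) * product of the nonzero eigenvalues = 2025 spanning trees.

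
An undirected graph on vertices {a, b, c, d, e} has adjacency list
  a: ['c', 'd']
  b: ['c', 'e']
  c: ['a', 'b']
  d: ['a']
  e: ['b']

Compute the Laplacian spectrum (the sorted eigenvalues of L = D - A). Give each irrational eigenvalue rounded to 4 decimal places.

Each diagonal entry of L is the vertex degree and each off-diagonal entry is -1 where an edge is present, 0 otherwise; in the order [a, b, c, d, e] the diagonal is [2, 2, 2, 1, 1]. L is symmetric positive semidefinite, so every eigenvalue is real and nonnegative. The single zero eigenvalue shows the graph is connected.

[0, 0.3820, 1.3820, 2.6180, 3.6180]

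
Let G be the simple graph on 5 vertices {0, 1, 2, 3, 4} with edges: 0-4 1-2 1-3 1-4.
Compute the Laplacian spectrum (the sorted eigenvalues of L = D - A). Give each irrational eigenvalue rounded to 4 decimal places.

Reading degrees in the order [0, 1, 2, 3, 4] gives [1, 3, 1, 1, 2]; set D = diag(1, 3, 1, 1, 2) and form L = D - A. Diagonalising L (or applying a numerical eigensolver to the 5x5 matrix) gives the spectrum above. There is one zero in the spectrum, matching the 1 component.

[0, 0.5188, 1, 2.3111, 4.1701]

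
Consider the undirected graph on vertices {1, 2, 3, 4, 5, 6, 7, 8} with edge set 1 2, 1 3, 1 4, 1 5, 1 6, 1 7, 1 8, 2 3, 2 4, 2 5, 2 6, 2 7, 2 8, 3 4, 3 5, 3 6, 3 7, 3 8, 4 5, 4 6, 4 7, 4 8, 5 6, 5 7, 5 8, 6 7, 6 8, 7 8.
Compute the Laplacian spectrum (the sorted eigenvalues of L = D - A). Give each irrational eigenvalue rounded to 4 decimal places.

Reading degrees in the order [1, 2, 3, 4, 5, 6, 7, 8] gives [7, 7, 7, 7, 7, 7, 7, 7]; set D = diag(7, 7, 7, 7, 7, 7, 7, 7) and form L = D - A. Since every row of L sums to 0, the all-ones vector is in the kernel and 0 is an eigenvalue. The single zero eigenvalue shows the graph is connected. The eigenvalues sum to 56, which equals trace(L) = 2|E|.

[0, 8, 8, 8, 8, 8, 8, 8]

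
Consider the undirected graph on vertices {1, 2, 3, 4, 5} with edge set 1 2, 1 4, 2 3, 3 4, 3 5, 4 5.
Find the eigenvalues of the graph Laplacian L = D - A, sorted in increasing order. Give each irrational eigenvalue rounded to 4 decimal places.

[0, 1.3820, 2.3820, 3.6180, 4.6180]

Reading degrees in the order [1, 2, 3, 4, 5] gives [2, 2, 3, 3, 2]; set D = diag(2, 2, 3, 3, 2) and form L = D - A. L is symmetric positive semidefinite, so every eigenvalue is real and nonnegative. The single zero eigenvalue shows the graph is connected.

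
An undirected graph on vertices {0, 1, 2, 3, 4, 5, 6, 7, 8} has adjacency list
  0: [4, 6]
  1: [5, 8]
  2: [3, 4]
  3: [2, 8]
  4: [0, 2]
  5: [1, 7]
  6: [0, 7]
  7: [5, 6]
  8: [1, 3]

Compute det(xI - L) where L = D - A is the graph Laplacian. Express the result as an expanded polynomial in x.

x^9 - 18x^8 + 135x^7 - 546x^6 + 1287x^5 - 1782x^4 + 1386x^3 - 540x^2 + 81x

With the vertex order [0, 1, 2, 3, 4, 5, 6, 7, 8], the degrees are [2, 2, 2, 2, 2, 2, 2, 2, 2], giving D = diag(2, 2, 2, 2, 2, 2, 2, 2, 2) and L = D - A. Computing det(xI - L) by cofactor expansion (or equivalently via sum-over-permutations) gives x^9 - 18x^8 + 135x^7 - 546x^6 + 1287x^5 - 1782x^4 + 1386x^3 - 540x^2 + 81x. The coefficient of x^8 equals -trace(L) = -18, matching the sum of degrees. There is one zero in the spectrum, matching the 1 component.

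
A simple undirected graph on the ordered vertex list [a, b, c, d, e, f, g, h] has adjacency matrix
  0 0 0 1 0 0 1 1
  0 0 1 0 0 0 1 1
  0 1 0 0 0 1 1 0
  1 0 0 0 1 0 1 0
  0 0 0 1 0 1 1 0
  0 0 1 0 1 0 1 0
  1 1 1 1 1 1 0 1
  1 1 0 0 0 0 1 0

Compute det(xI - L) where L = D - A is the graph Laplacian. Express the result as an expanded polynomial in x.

Reading degrees in the order [a, b, c, d, e, f, g, h] gives [3, 3, 3, 3, 3, 3, 7, 3]; set D = diag(3, 3, 3, 3, 3, 3, 7, 3) and form L = D - A. L has integer entries, so p(x) = det(xI - L) has integer coefficients. Expanding the determinant yields x^8 - 28x^7 + 322x^6 - 1974x^5 + 6965x^4 - 14126x^3 + 15225x^2 - 6728x. Since p(0) = det(-L) = 0, x divides p(x). By the matrix-tree theorem the graph has (1/8) * product of the nonzero eigenvalues = 841 spanning trees.

x^8 - 28x^7 + 322x^6 - 1974x^5 + 6965x^4 - 14126x^3 + 15225x^2 - 6728x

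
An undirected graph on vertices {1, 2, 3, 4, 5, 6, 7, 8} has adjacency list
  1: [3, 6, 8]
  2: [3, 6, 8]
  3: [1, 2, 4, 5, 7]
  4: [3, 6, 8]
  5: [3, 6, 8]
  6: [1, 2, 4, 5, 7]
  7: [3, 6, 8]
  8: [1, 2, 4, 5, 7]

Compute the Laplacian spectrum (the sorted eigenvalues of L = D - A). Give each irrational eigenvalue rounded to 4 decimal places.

[0, 3, 3, 3, 3, 5, 5, 8]

Reading degrees in the order [1, 2, 3, 4, 5, 6, 7, 8] gives [3, 3, 5, 3, 3, 5, 3, 5]; set D = diag(3, 3, 5, 3, 3, 5, 3, 5) and form L = D - A. Diagonalising L (or applying a numerical eigensolver to the 8x8 matrix) gives the spectrum above. The single zero eigenvalue shows the graph is connected. By the matrix-tree theorem the graph has (1/8) * product of the nonzero eigenvalues = 2025 spanning trees. The eigenvalues sum to 30, which equals trace(L) = 2|E|.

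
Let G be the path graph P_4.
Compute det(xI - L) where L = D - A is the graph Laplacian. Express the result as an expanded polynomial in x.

x^4 - 6x^3 + 10x^2 - 4x

The graph has 4 vertices and degree multiset [2, 2, 1, 1]; D is the diagonal matrix of degrees and L = D - A. L has integer entries, so p(x) = det(xI - L) has integer coefficients. Expanding the determinant yields x^4 - 6x^3 + 10x^2 - 4x. Since p(0) = det(-L) = 0, x divides p(x). The eigenvalues sum to 6, which equals trace(L) = 2|E|.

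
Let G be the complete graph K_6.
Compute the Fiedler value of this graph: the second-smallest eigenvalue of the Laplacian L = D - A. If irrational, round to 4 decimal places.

The graph has 6 vertices and degree multiset [5, 5, 5, 5, 5, 5]; D is the diagonal matrix of degrees and L = D - A. The sorted Laplacian eigenvalues are [0, 6, 6, 6, 6, 6]; the algebraic connectivity is the second entry, 6. By the matrix-tree theorem the graph has (1/6) * product of the nonzero eigenvalues = 1296 spanning trees.

6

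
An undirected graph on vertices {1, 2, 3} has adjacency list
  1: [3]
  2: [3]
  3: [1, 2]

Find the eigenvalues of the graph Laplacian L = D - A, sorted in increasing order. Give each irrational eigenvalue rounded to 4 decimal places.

Each diagonal entry of L is the vertex degree and each off-diagonal entry is -1 where an edge is present, 0 otherwise; in the order [1, 2, 3] the diagonal is [1, 1, 2]. L is symmetric positive semidefinite, so every eigenvalue is real and nonnegative. The single zero eigenvalue shows the graph is connected.

[0, 1, 3]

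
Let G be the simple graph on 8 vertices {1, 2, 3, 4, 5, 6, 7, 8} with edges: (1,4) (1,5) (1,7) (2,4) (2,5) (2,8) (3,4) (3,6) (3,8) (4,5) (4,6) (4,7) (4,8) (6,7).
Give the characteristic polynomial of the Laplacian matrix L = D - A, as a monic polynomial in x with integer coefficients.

x^8 - 28x^7 + 322x^6 - 1974x^5 + 6965x^4 - 14126x^3 + 15225x^2 - 6728x

Each diagonal entry of L is the vertex degree and each off-diagonal entry is -1 where an edge is present, 0 otherwise; in the order [1, 2, 3, 4, 5, 6, 7, 8] the diagonal is [3, 3, 3, 7, 3, 3, 3, 3]. Computing det(xI - L) by cofactor expansion (or equivalently via sum-over-permutations) gives x^8 - 28x^7 + 322x^6 - 1974x^5 + 6965x^4 - 14126x^3 + 15225x^2 - 6728x. Since p(0) = det(-L) = 0, x divides p(x).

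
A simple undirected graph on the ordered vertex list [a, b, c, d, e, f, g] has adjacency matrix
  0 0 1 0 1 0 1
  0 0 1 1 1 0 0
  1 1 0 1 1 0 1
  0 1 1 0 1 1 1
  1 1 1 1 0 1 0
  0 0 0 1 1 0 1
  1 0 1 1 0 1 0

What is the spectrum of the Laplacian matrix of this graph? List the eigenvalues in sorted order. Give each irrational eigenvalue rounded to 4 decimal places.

[0, 2.5858, 2.6972, 4.3820, 5.4142, 6.3028, 6.6180]

Each diagonal entry of L is the vertex degree and each off-diagonal entry is -1 where an edge is present, 0 otherwise; in the order [a, b, c, d, e, f, g] the diagonal is [3, 3, 5, 5, 5, 3, 4]. The multiplicity of 0 as a Laplacian eigenvalue equals the number of connected components. By the matrix-tree theorem the graph has (1/7) * product of the nonzero eigenvalues = 986 spanning trees. There is one zero in the spectrum, matching the 1 component.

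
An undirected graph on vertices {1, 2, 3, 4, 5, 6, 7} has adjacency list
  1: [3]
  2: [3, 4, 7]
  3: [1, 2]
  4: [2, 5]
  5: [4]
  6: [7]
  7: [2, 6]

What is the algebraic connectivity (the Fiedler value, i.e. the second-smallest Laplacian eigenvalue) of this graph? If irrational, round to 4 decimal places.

0.3820

With the vertex order [1, 2, 3, 4, 5, 6, 7], the degrees are [1, 3, 2, 2, 1, 1, 2], giving D = diag(1, 3, 2, 2, 1, 1, 2) and L = D - A. The smallest Laplacian eigenvalue is always 0. The next one, lambda_2 = 0.3820, measures how hard the graph is to disconnect: larger values mean better connectivity.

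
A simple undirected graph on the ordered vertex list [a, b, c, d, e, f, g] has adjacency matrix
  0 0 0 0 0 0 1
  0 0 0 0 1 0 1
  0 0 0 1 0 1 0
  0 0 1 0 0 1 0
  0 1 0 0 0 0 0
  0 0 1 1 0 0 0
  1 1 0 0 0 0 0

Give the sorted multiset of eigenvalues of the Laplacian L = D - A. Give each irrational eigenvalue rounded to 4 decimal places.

[0, 0, 0.5858, 2, 3, 3, 3.4142]

With the vertex order [a, b, c, d, e, f, g], the degrees are [1, 2, 2, 2, 1, 2, 2], giving D = diag(1, 2, 2, 2, 1, 2, 2) and L = D - A. Since every row of L sums to 0, the all-ones vector is in the kernel and 0 is an eigenvalue. The 2 zero eigenvalues correspond to the 2 connected components. There are 2 zeros in the spectrum, matching the 2 components.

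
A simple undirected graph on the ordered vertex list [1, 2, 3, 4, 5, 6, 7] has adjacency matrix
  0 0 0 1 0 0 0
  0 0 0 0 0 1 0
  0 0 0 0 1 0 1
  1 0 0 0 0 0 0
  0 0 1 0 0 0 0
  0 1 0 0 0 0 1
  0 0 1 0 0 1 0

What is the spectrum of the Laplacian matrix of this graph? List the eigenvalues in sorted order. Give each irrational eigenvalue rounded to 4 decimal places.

[0, 0, 0.3820, 1.3820, 2, 2.6180, 3.6180]

Reading degrees in the order [1, 2, 3, 4, 5, 6, 7] gives [1, 1, 2, 1, 1, 2, 2]; set D = diag(1, 1, 2, 1, 1, 2, 2) and form L = D - A. Since every row of L sums to 0, the all-ones vector is in the kernel and 0 is an eigenvalue. The 2 zero eigenvalues correspond to the 2 connected components. The largest eigenvalue, 3.6180, is at most the vertex count 7.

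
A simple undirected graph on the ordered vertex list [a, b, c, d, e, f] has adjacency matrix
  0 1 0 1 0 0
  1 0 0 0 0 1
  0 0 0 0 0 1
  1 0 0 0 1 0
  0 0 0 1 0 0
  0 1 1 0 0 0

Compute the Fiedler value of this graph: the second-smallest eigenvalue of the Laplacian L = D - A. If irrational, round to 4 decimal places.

0.2679

Reading degrees in the order [a, b, c, d, e, f] gives [2, 2, 1, 2, 1, 2]; set D = diag(2, 2, 1, 2, 1, 2) and form L = D - A. The sorted Laplacian eigenvalues are [0, 0.2679, 1, 2, 3, 3.7321]; the algebraic connectivity is the second entry, 0.2679. The eigenvalues sum to 10, which equals trace(L) = 2|E|. There is one zero in the spectrum, matching the 1 component.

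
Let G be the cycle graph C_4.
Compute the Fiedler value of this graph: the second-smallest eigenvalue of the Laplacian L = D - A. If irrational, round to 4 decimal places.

2

The graph has 4 vertices and degree multiset [2, 2, 2, 2]; D is the diagonal matrix of degrees and L = D - A. The sorted Laplacian eigenvalues are [0, 2, 2, 4]; the algebraic connectivity is the second entry, 2. By the matrix-tree theorem the graph has (1/4) * product of the nonzero eigenvalues = 4 spanning trees.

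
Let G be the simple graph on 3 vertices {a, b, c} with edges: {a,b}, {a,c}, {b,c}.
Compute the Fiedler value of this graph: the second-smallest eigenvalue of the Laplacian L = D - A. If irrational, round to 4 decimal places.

With the vertex order [a, b, c], the degrees are [2, 2, 2], giving D = diag(2, 2, 2) and L = D - A. The sorted Laplacian eigenvalues are [0, 3, 3]; the algebraic connectivity is the second entry, 3. By the matrix-tree theorem the graph has (1/3) * product of the nonzero eigenvalues = 3 spanning trees. The eigenvalues sum to 6, which equals trace(L) = 2|E|.

3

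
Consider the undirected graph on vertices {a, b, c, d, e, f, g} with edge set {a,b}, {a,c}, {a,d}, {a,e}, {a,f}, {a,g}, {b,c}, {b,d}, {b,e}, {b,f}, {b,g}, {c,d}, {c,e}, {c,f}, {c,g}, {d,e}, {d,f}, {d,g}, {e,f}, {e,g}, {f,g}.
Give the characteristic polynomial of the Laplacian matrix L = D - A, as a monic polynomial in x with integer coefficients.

x^7 - 42x^6 + 735x^5 - 6860x^4 + 36015x^3 - 100842x^2 + 117649x

Each diagonal entry of L is the vertex degree and each off-diagonal entry is -1 where an edge is present, 0 otherwise; in the order [a, b, c, d, e, f, g] the diagonal is [6, 6, 6, 6, 6, 6, 6]. Computing det(xI - L) by cofactor expansion (or equivalently via sum-over-permutations) gives x^7 - 42x^6 + 735x^5 - 6860x^4 + 36015x^3 - 100842x^2 + 117649x. The coefficient of x^6 equals -trace(L) = -42, matching the sum of degrees. The eigenvalues sum to 42, which equals trace(L) = 2|E|.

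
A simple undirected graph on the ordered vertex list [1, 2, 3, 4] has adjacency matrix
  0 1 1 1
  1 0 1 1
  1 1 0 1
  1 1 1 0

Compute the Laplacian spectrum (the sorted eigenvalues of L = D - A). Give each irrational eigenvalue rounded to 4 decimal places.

[0, 4, 4, 4]

Each diagonal entry of L is the vertex degree and each off-diagonal entry is -1 where an edge is present, 0 otherwise; in the order [1, 2, 3, 4] the diagonal is [3, 3, 3, 3]. Since every row of L sums to 0, the all-ones vector is in the kernel and 0 is an eigenvalue.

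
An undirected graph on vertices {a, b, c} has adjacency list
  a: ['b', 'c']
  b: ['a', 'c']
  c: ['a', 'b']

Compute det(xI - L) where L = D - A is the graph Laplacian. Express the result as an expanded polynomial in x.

x^3 - 6x^2 + 9x

With the vertex order [a, b, c], the degrees are [2, 2, 2], giving D = diag(2, 2, 2) and L = D - A. Computing det(xI - L) by cofactor expansion (or equivalently via sum-over-permutations) gives x^3 - 6x^2 + 9x. Since p(0) = det(-L) = 0, x divides p(x).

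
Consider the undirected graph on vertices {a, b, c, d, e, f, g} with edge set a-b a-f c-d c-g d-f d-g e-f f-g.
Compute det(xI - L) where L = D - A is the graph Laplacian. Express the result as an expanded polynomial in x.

x^7 - 16x^6 + 98x^5 - 288x^4 + 414x^3 - 262x^2 + 56x

Each diagonal entry of L is the vertex degree and each off-diagonal entry is -1 where an edge is present, 0 otherwise; in the order [a, b, c, d, e, f, g] the diagonal is [2, 1, 2, 3, 1, 4, 3]. Computing det(xI - L) by cofactor expansion (or equivalently via sum-over-permutations) gives x^7 - 16x^6 + 98x^5 - 288x^4 + 414x^3 - 262x^2 + 56x. Since p(0) = det(-L) = 0, x divides p(x). The eigenvalues sum to 16, which equals trace(L) = 2|E|.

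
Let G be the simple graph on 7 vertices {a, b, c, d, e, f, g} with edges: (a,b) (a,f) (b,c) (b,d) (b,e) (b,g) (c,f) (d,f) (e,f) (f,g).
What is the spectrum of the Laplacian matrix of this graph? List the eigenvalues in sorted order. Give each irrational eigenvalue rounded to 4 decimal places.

Reading degrees in the order [a, b, c, d, e, f, g] gives [2, 5, 2, 2, 2, 5, 2]; set D = diag(2, 5, 2, 2, 2, 5, 2) and form L = D - A. Since every row of L sums to 0, the all-ones vector is in the kernel and 0 is an eigenvalue. The eigenvalues sum to 20, which equals trace(L) = 2|E|.

[0, 2, 2, 2, 2, 5, 7]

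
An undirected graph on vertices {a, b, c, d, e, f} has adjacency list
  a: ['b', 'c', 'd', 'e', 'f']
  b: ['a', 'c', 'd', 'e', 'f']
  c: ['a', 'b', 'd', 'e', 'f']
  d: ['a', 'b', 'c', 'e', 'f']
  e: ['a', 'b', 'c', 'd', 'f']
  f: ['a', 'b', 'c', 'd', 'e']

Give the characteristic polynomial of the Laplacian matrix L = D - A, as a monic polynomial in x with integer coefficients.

x^6 - 30x^5 + 360x^4 - 2160x^3 + 6480x^2 - 7776x

Reading degrees in the order [a, b, c, d, e, f] gives [5, 5, 5, 5, 5, 5]; set D = diag(5, 5, 5, 5, 5, 5) and form L = D - A. Computing det(xI - L) by cofactor expansion (or equivalently via sum-over-permutations) gives x^6 - 30x^5 + 360x^4 - 2160x^3 + 6480x^2 - 7776x. The coefficient of x^5 equals -trace(L) = -30, matching the sum of degrees. There is one zero in the spectrum, matching the 1 component.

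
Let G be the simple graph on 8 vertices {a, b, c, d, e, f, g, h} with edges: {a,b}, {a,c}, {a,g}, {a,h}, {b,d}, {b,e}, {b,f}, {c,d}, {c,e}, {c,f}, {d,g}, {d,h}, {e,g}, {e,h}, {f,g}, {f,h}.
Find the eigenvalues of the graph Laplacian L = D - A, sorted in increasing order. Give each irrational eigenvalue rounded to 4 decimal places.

With the vertex order [a, b, c, d, e, f, g, h], the degrees are [4, 4, 4, 4, 4, 4, 4, 4], giving D = diag(4, 4, 4, 4, 4, 4, 4, 4) and L = D - A. L is symmetric positive semidefinite, so every eigenvalue is real and nonnegative. The single zero eigenvalue shows the graph is connected.

[0, 4, 4, 4, 4, 4, 4, 8]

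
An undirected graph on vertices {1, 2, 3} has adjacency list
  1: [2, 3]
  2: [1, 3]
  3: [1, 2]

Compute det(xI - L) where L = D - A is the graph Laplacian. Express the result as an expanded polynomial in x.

Reading degrees in the order [1, 2, 3] gives [2, 2, 2]; set D = diag(2, 2, 2) and form L = D - A. Computing det(xI - L) by cofactor expansion (or equivalently via sum-over-permutations) gives x^3 - 6x^2 + 9x. The coefficient of x^2 equals -trace(L) = -6, matching the sum of degrees. There is one zero in the spectrum, matching the 1 component.

x^3 - 6x^2 + 9x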